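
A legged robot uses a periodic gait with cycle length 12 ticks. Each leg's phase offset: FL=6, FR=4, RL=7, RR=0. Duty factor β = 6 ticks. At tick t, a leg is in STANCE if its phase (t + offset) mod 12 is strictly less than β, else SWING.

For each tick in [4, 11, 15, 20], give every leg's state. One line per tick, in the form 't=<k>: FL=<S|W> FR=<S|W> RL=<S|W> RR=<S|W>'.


t=4: phase=(10,8,11,4) vs β=6 → FL=W FR=W RL=W RR=S
t=11: phase=(5,3,6,11) vs β=6 → FL=S FR=S RL=W RR=W
t=15: phase=(9,7,10,3) vs β=6 → FL=W FR=W RL=W RR=S
t=20: phase=(2,0,3,8) vs β=6 → FL=S FR=S RL=S RR=W

t=4: FL=W FR=W RL=W RR=S
t=11: FL=S FR=S RL=W RR=W
t=15: FL=W FR=W RL=W RR=S
t=20: FL=S FR=S RL=S RR=W


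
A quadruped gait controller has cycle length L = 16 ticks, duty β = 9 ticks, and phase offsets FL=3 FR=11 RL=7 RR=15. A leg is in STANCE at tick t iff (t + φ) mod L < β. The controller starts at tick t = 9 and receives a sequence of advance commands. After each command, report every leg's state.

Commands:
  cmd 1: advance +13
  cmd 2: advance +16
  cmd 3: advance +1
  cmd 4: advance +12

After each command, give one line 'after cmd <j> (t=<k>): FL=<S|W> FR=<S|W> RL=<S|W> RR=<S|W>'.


after cmd 1 (t=22): FL=W FR=S RL=W RR=S
after cmd 2 (t=38): FL=W FR=S RL=W RR=S
after cmd 3 (t=39): FL=W FR=S RL=W RR=S
after cmd 4 (t=51): FL=S FR=W RL=W RR=S

start t=9: FL=W FR=S RL=S RR=S
cmd 1: advance +13 → t=22, phase=(9,1,13,5) → FL=W FR=S RL=W RR=S
cmd 2: advance +16 → t=38, phase=(9,1,13,5) → FL=W FR=S RL=W RR=S
cmd 3: advance +1 → t=39, phase=(10,2,14,6) → FL=W FR=S RL=W RR=S
cmd 4: advance +12 → t=51, phase=(6,14,10,2) → FL=S FR=W RL=W RR=S


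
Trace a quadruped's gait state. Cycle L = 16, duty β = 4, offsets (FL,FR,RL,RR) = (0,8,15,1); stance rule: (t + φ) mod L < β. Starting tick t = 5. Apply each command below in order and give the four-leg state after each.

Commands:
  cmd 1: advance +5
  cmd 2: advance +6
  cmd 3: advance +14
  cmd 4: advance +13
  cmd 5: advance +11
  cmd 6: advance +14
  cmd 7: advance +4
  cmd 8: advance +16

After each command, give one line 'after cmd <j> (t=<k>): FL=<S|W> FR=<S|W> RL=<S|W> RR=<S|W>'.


start t=5: FL=W FR=W RL=W RR=W
cmd 1: advance +5 → t=10, phase=(10,2,9,11) → FL=W FR=S RL=W RR=W
cmd 2: advance +6 → t=16, phase=(0,8,15,1) → FL=S FR=W RL=W RR=S
cmd 3: advance +14 → t=30, phase=(14,6,13,15) → FL=W FR=W RL=W RR=W
cmd 4: advance +13 → t=43, phase=(11,3,10,12) → FL=W FR=S RL=W RR=W
cmd 5: advance +11 → t=54, phase=(6,14,5,7) → FL=W FR=W RL=W RR=W
cmd 6: advance +14 → t=68, phase=(4,12,3,5) → FL=W FR=W RL=S RR=W
cmd 7: advance +4 → t=72, phase=(8,0,7,9) → FL=W FR=S RL=W RR=W
cmd 8: advance +16 → t=88, phase=(8,0,7,9) → FL=W FR=S RL=W RR=W

after cmd 1 (t=10): FL=W FR=S RL=W RR=W
after cmd 2 (t=16): FL=S FR=W RL=W RR=S
after cmd 3 (t=30): FL=W FR=W RL=W RR=W
after cmd 4 (t=43): FL=W FR=S RL=W RR=W
after cmd 5 (t=54): FL=W FR=W RL=W RR=W
after cmd 6 (t=68): FL=W FR=W RL=S RR=W
after cmd 7 (t=72): FL=W FR=S RL=W RR=W
after cmd 8 (t=88): FL=W FR=S RL=W RR=W


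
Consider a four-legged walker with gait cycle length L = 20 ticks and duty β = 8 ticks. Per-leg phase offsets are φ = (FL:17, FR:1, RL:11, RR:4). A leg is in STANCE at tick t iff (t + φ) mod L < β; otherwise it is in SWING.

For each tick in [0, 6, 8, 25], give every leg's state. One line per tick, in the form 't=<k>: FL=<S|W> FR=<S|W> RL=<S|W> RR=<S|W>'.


t=0: FL=W FR=S RL=W RR=S
t=6: FL=S FR=S RL=W RR=W
t=8: FL=S FR=W RL=W RR=W
t=25: FL=S FR=S RL=W RR=W

t=0: phase=(17,1,11,4) vs β=8 → FL=W FR=S RL=W RR=S
t=6: phase=(3,7,17,10) vs β=8 → FL=S FR=S RL=W RR=W
t=8: phase=(5,9,19,12) vs β=8 → FL=S FR=W RL=W RR=W
t=25: phase=(2,6,16,9) vs β=8 → FL=S FR=S RL=W RR=W


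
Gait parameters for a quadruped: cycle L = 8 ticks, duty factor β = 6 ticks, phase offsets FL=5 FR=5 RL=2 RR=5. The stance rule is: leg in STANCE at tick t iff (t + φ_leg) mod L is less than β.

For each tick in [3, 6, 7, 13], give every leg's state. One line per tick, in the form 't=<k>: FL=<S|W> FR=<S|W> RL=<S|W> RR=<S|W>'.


t=3: phase=(0,0,5,0) vs β=6 → FL=S FR=S RL=S RR=S
t=6: phase=(3,3,0,3) vs β=6 → FL=S FR=S RL=S RR=S
t=7: phase=(4,4,1,4) vs β=6 → FL=S FR=S RL=S RR=S
t=13: phase=(2,2,7,2) vs β=6 → FL=S FR=S RL=W RR=S

t=3: FL=S FR=S RL=S RR=S
t=6: FL=S FR=S RL=S RR=S
t=7: FL=S FR=S RL=S RR=S
t=13: FL=S FR=S RL=W RR=S


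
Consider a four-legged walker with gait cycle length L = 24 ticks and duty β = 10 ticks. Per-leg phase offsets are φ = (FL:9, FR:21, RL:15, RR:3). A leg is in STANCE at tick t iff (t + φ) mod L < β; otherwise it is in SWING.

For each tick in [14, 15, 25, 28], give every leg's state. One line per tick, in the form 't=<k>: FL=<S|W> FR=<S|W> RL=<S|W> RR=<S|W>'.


t=14: phase=(23,11,5,17) vs β=10 → FL=W FR=W RL=S RR=W
t=15: phase=(0,12,6,18) vs β=10 → FL=S FR=W RL=S RR=W
t=25: phase=(10,22,16,4) vs β=10 → FL=W FR=W RL=W RR=S
t=28: phase=(13,1,19,7) vs β=10 → FL=W FR=S RL=W RR=S

t=14: FL=W FR=W RL=S RR=W
t=15: FL=S FR=W RL=S RR=W
t=25: FL=W FR=W RL=W RR=S
t=28: FL=W FR=S RL=W RR=S


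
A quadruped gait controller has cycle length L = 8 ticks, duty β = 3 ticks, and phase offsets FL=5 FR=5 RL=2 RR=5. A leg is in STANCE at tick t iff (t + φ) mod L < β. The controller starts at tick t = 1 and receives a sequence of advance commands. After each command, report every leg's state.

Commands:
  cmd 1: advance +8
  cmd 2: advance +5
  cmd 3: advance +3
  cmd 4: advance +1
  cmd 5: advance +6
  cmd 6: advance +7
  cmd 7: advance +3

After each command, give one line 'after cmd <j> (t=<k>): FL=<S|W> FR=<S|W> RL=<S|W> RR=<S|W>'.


after cmd 1 (t=9): FL=W FR=W RL=W RR=W
after cmd 2 (t=14): FL=W FR=W RL=S RR=W
after cmd 3 (t=17): FL=W FR=W RL=W RR=W
after cmd 4 (t=18): FL=W FR=W RL=W RR=W
after cmd 5 (t=24): FL=W FR=W RL=S RR=W
after cmd 6 (t=31): FL=W FR=W RL=S RR=W
after cmd 7 (t=34): FL=W FR=W RL=W RR=W

start t=1: FL=W FR=W RL=W RR=W
cmd 1: advance +8 → t=9, phase=(6,6,3,6) → FL=W FR=W RL=W RR=W
cmd 2: advance +5 → t=14, phase=(3,3,0,3) → FL=W FR=W RL=S RR=W
cmd 3: advance +3 → t=17, phase=(6,6,3,6) → FL=W FR=W RL=W RR=W
cmd 4: advance +1 → t=18, phase=(7,7,4,7) → FL=W FR=W RL=W RR=W
cmd 5: advance +6 → t=24, phase=(5,5,2,5) → FL=W FR=W RL=S RR=W
cmd 6: advance +7 → t=31, phase=(4,4,1,4) → FL=W FR=W RL=S RR=W
cmd 7: advance +3 → t=34, phase=(7,7,4,7) → FL=W FR=W RL=W RR=W


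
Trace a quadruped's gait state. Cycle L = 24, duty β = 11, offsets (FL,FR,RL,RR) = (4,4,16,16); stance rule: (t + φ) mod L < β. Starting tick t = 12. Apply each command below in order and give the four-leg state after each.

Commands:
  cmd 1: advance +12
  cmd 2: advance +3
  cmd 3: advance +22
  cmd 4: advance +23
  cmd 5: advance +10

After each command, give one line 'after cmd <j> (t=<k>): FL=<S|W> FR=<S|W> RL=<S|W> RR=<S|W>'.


start t=12: FL=W FR=W RL=S RR=S
cmd 1: advance +12 → t=24, phase=(4,4,16,16) → FL=S FR=S RL=W RR=W
cmd 2: advance +3 → t=27, phase=(7,7,19,19) → FL=S FR=S RL=W RR=W
cmd 3: advance +22 → t=49, phase=(5,5,17,17) → FL=S FR=S RL=W RR=W
cmd 4: advance +23 → t=72, phase=(4,4,16,16) → FL=S FR=S RL=W RR=W
cmd 5: advance +10 → t=82, phase=(14,14,2,2) → FL=W FR=W RL=S RR=S

after cmd 1 (t=24): FL=S FR=S RL=W RR=W
after cmd 2 (t=27): FL=S FR=S RL=W RR=W
after cmd 3 (t=49): FL=S FR=S RL=W RR=W
after cmd 4 (t=72): FL=S FR=S RL=W RR=W
after cmd 5 (t=82): FL=W FR=W RL=S RR=S


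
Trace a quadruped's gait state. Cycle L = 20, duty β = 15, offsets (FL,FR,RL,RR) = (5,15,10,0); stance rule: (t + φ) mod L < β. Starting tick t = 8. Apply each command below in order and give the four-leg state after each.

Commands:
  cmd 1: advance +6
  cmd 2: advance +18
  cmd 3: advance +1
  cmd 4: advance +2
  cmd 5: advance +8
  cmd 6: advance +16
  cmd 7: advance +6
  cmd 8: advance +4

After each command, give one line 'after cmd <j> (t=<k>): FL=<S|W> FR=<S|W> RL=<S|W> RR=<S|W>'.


after cmd 1 (t=14): FL=W FR=S RL=S RR=S
after cmd 2 (t=32): FL=W FR=S RL=S RR=S
after cmd 3 (t=33): FL=W FR=S RL=S RR=S
after cmd 4 (t=35): FL=S FR=S RL=S RR=W
after cmd 5 (t=43): FL=S FR=W RL=S RR=S
after cmd 6 (t=59): FL=S FR=S RL=S RR=W
after cmd 7 (t=65): FL=S FR=S RL=W RR=S
after cmd 8 (t=69): FL=S FR=S RL=W RR=S

start t=8: FL=S FR=S RL=W RR=S
cmd 1: advance +6 → t=14, phase=(19,9,4,14) → FL=W FR=S RL=S RR=S
cmd 2: advance +18 → t=32, phase=(17,7,2,12) → FL=W FR=S RL=S RR=S
cmd 3: advance +1 → t=33, phase=(18,8,3,13) → FL=W FR=S RL=S RR=S
cmd 4: advance +2 → t=35, phase=(0,10,5,15) → FL=S FR=S RL=S RR=W
cmd 5: advance +8 → t=43, phase=(8,18,13,3) → FL=S FR=W RL=S RR=S
cmd 6: advance +16 → t=59, phase=(4,14,9,19) → FL=S FR=S RL=S RR=W
cmd 7: advance +6 → t=65, phase=(10,0,15,5) → FL=S FR=S RL=W RR=S
cmd 8: advance +4 → t=69, phase=(14,4,19,9) → FL=S FR=S RL=W RR=S


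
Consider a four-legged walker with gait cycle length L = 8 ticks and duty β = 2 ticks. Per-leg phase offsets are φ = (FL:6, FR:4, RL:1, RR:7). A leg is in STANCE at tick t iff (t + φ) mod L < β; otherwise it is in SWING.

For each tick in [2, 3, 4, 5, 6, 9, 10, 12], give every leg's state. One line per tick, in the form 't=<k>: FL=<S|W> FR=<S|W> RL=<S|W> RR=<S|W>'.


t=2: phase=(0,6,3,1) vs β=2 → FL=S FR=W RL=W RR=S
t=3: phase=(1,7,4,2) vs β=2 → FL=S FR=W RL=W RR=W
t=4: phase=(2,0,5,3) vs β=2 → FL=W FR=S RL=W RR=W
t=5: phase=(3,1,6,4) vs β=2 → FL=W FR=S RL=W RR=W
t=6: phase=(4,2,7,5) vs β=2 → FL=W FR=W RL=W RR=W
t=9: phase=(7,5,2,0) vs β=2 → FL=W FR=W RL=W RR=S
t=10: phase=(0,6,3,1) vs β=2 → FL=S FR=W RL=W RR=S
t=12: phase=(2,0,5,3) vs β=2 → FL=W FR=S RL=W RR=W

t=2: FL=S FR=W RL=W RR=S
t=3: FL=S FR=W RL=W RR=W
t=4: FL=W FR=S RL=W RR=W
t=5: FL=W FR=S RL=W RR=W
t=6: FL=W FR=W RL=W RR=W
t=9: FL=W FR=W RL=W RR=S
t=10: FL=S FR=W RL=W RR=S
t=12: FL=W FR=S RL=W RR=W


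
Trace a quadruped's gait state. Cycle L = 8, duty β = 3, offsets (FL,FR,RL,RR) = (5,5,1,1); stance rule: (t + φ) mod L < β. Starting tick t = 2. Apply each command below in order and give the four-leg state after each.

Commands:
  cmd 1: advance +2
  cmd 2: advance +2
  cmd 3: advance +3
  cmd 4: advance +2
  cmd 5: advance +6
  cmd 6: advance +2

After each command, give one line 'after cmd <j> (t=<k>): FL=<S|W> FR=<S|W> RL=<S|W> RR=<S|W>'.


start t=2: FL=W FR=W RL=W RR=W
cmd 1: advance +2 → t=4, phase=(1,1,5,5) → FL=S FR=S RL=W RR=W
cmd 2: advance +2 → t=6, phase=(3,3,7,7) → FL=W FR=W RL=W RR=W
cmd 3: advance +3 → t=9, phase=(6,6,2,2) → FL=W FR=W RL=S RR=S
cmd 4: advance +2 → t=11, phase=(0,0,4,4) → FL=S FR=S RL=W RR=W
cmd 5: advance +6 → t=17, phase=(6,6,2,2) → FL=W FR=W RL=S RR=S
cmd 6: advance +2 → t=19, phase=(0,0,4,4) → FL=S FR=S RL=W RR=W

after cmd 1 (t=4): FL=S FR=S RL=W RR=W
after cmd 2 (t=6): FL=W FR=W RL=W RR=W
after cmd 3 (t=9): FL=W FR=W RL=S RR=S
after cmd 4 (t=11): FL=S FR=S RL=W RR=W
after cmd 5 (t=17): FL=W FR=W RL=S RR=S
after cmd 6 (t=19): FL=S FR=S RL=W RR=W


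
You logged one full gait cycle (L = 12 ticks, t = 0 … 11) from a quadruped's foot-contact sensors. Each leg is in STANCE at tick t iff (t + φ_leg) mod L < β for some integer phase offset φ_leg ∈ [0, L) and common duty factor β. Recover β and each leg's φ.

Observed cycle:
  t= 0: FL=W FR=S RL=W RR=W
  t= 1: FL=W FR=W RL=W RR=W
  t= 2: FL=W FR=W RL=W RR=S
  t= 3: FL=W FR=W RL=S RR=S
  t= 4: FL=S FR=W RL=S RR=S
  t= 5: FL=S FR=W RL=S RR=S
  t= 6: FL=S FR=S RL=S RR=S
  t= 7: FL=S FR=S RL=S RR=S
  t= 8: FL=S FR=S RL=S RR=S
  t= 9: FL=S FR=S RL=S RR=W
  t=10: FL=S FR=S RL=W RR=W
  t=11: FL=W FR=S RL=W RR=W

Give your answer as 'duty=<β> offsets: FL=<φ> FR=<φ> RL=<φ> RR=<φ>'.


duty=7 offsets: FL=8 FR=6 RL=9 RR=10

duty β = stance ticks per leg = 7
FL: stance ticks = 7; W→S at t=4 → φ=8
FR: stance ticks = 7; W→S at t=6 → φ=6
RL: stance ticks = 7; W→S at t=3 → φ=9
RR: stance ticks = 7; W→S at t=2 → φ=10


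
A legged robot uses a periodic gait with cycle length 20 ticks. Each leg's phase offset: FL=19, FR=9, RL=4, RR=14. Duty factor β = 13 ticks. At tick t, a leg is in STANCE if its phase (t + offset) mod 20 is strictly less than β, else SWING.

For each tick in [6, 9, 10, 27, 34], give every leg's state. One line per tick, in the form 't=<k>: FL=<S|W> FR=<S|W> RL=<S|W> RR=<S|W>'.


t=6: phase=(5,15,10,0) vs β=13 → FL=S FR=W RL=S RR=S
t=9: phase=(8,18,13,3) vs β=13 → FL=S FR=W RL=W RR=S
t=10: phase=(9,19,14,4) vs β=13 → FL=S FR=W RL=W RR=S
t=27: phase=(6,16,11,1) vs β=13 → FL=S FR=W RL=S RR=S
t=34: phase=(13,3,18,8) vs β=13 → FL=W FR=S RL=W RR=S

t=6: FL=S FR=W RL=S RR=S
t=9: FL=S FR=W RL=W RR=S
t=10: FL=S FR=W RL=W RR=S
t=27: FL=S FR=W RL=S RR=S
t=34: FL=W FR=S RL=W RR=S


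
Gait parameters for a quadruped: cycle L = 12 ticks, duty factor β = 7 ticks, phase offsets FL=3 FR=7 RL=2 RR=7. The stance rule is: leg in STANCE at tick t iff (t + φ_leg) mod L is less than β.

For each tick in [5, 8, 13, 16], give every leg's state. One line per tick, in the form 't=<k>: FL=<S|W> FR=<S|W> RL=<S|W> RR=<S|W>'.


t=5: phase=(8,0,7,0) vs β=7 → FL=W FR=S RL=W RR=S
t=8: phase=(11,3,10,3) vs β=7 → FL=W FR=S RL=W RR=S
t=13: phase=(4,8,3,8) vs β=7 → FL=S FR=W RL=S RR=W
t=16: phase=(7,11,6,11) vs β=7 → FL=W FR=W RL=S RR=W

t=5: FL=W FR=S RL=W RR=S
t=8: FL=W FR=S RL=W RR=S
t=13: FL=S FR=W RL=S RR=W
t=16: FL=W FR=W RL=S RR=W


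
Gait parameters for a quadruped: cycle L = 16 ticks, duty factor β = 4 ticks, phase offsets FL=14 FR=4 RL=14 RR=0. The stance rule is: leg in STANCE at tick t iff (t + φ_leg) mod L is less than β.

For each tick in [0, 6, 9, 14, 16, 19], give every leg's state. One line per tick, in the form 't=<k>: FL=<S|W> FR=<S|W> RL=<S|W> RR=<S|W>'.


t=0: FL=W FR=W RL=W RR=S
t=6: FL=W FR=W RL=W RR=W
t=9: FL=W FR=W RL=W RR=W
t=14: FL=W FR=S RL=W RR=W
t=16: FL=W FR=W RL=W RR=S
t=19: FL=S FR=W RL=S RR=S

t=0: phase=(14,4,14,0) vs β=4 → FL=W FR=W RL=W RR=S
t=6: phase=(4,10,4,6) vs β=4 → FL=W FR=W RL=W RR=W
t=9: phase=(7,13,7,9) vs β=4 → FL=W FR=W RL=W RR=W
t=14: phase=(12,2,12,14) vs β=4 → FL=W FR=S RL=W RR=W
t=16: phase=(14,4,14,0) vs β=4 → FL=W FR=W RL=W RR=S
t=19: phase=(1,7,1,3) vs β=4 → FL=S FR=W RL=S RR=S


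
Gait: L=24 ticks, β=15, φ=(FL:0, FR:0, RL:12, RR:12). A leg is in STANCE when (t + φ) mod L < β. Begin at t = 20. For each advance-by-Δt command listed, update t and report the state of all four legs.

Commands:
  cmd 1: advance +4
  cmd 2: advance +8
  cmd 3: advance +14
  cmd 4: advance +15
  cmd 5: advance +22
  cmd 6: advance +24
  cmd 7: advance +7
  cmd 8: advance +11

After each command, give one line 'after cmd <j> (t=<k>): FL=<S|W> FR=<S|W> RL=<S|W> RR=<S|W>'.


after cmd 1 (t=24): FL=S FR=S RL=S RR=S
after cmd 2 (t=32): FL=S FR=S RL=W RR=W
after cmd 3 (t=46): FL=W FR=W RL=S RR=S
after cmd 4 (t=61): FL=S FR=S RL=S RR=S
after cmd 5 (t=83): FL=S FR=S RL=W RR=W
after cmd 6 (t=107): FL=S FR=S RL=W RR=W
after cmd 7 (t=114): FL=W FR=W RL=S RR=S
after cmd 8 (t=125): FL=S FR=S RL=W RR=W

start t=20: FL=W FR=W RL=S RR=S
cmd 1: advance +4 → t=24, phase=(0,0,12,12) → FL=S FR=S RL=S RR=S
cmd 2: advance +8 → t=32, phase=(8,8,20,20) → FL=S FR=S RL=W RR=W
cmd 3: advance +14 → t=46, phase=(22,22,10,10) → FL=W FR=W RL=S RR=S
cmd 4: advance +15 → t=61, phase=(13,13,1,1) → FL=S FR=S RL=S RR=S
cmd 5: advance +22 → t=83, phase=(11,11,23,23) → FL=S FR=S RL=W RR=W
cmd 6: advance +24 → t=107, phase=(11,11,23,23) → FL=S FR=S RL=W RR=W
cmd 7: advance +7 → t=114, phase=(18,18,6,6) → FL=W FR=W RL=S RR=S
cmd 8: advance +11 → t=125, phase=(5,5,17,17) → FL=S FR=S RL=W RR=W


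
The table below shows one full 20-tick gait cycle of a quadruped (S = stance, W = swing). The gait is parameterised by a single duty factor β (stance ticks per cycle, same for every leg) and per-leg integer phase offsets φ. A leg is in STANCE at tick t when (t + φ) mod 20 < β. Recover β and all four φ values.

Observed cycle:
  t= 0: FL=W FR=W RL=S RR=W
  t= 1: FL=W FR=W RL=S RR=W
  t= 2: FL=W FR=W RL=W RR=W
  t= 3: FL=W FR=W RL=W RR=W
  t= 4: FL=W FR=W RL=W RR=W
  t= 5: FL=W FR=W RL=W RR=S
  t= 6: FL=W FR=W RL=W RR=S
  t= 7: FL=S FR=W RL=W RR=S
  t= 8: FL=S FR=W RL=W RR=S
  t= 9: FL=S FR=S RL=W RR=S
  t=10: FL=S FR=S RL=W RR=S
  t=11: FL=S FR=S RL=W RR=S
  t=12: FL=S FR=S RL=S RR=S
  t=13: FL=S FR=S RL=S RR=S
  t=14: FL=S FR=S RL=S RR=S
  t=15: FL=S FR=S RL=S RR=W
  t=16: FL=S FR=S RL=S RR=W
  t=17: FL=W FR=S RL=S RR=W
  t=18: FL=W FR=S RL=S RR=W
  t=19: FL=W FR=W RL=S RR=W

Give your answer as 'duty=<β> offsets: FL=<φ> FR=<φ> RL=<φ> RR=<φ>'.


duty=10 offsets: FL=13 FR=11 RL=8 RR=15

duty β = stance ticks per leg = 10
FL: stance ticks = 10; W→S at t=7 → φ=13
FR: stance ticks = 10; W→S at t=9 → φ=11
RL: stance ticks = 10; W→S at t=12 → φ=8
RR: stance ticks = 10; W→S at t=5 → φ=15


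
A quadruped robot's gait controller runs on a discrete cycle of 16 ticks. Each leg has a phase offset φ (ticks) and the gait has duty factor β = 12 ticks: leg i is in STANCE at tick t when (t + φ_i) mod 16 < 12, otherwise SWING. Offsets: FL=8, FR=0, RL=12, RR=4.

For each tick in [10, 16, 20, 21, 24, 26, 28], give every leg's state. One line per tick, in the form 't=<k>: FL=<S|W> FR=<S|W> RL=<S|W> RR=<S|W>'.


t=10: FL=S FR=S RL=S RR=W
t=16: FL=S FR=S RL=W RR=S
t=20: FL=W FR=S RL=S RR=S
t=21: FL=W FR=S RL=S RR=S
t=24: FL=S FR=S RL=S RR=W
t=26: FL=S FR=S RL=S RR=W
t=28: FL=S FR=W RL=S RR=S

t=10: phase=(2,10,6,14) vs β=12 → FL=S FR=S RL=S RR=W
t=16: phase=(8,0,12,4) vs β=12 → FL=S FR=S RL=W RR=S
t=20: phase=(12,4,0,8) vs β=12 → FL=W FR=S RL=S RR=S
t=21: phase=(13,5,1,9) vs β=12 → FL=W FR=S RL=S RR=S
t=24: phase=(0,8,4,12) vs β=12 → FL=S FR=S RL=S RR=W
t=26: phase=(2,10,6,14) vs β=12 → FL=S FR=S RL=S RR=W
t=28: phase=(4,12,8,0) vs β=12 → FL=S FR=W RL=S RR=S


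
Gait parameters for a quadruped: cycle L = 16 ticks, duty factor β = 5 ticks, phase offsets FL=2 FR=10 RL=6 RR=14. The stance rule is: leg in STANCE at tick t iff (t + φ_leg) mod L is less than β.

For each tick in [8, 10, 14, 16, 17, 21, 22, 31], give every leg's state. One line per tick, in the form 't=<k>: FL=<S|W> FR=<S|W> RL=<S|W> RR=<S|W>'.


t=8: FL=W FR=S RL=W RR=W
t=10: FL=W FR=S RL=S RR=W
t=14: FL=S FR=W RL=S RR=W
t=16: FL=S FR=W RL=W RR=W
t=17: FL=S FR=W RL=W RR=W
t=21: FL=W FR=W RL=W RR=S
t=22: FL=W FR=S RL=W RR=S
t=31: FL=S FR=W RL=W RR=W

t=8: phase=(10,2,14,6) vs β=5 → FL=W FR=S RL=W RR=W
t=10: phase=(12,4,0,8) vs β=5 → FL=W FR=S RL=S RR=W
t=14: phase=(0,8,4,12) vs β=5 → FL=S FR=W RL=S RR=W
t=16: phase=(2,10,6,14) vs β=5 → FL=S FR=W RL=W RR=W
t=17: phase=(3,11,7,15) vs β=5 → FL=S FR=W RL=W RR=W
t=21: phase=(7,15,11,3) vs β=5 → FL=W FR=W RL=W RR=S
t=22: phase=(8,0,12,4) vs β=5 → FL=W FR=S RL=W RR=S
t=31: phase=(1,9,5,13) vs β=5 → FL=S FR=W RL=W RR=W


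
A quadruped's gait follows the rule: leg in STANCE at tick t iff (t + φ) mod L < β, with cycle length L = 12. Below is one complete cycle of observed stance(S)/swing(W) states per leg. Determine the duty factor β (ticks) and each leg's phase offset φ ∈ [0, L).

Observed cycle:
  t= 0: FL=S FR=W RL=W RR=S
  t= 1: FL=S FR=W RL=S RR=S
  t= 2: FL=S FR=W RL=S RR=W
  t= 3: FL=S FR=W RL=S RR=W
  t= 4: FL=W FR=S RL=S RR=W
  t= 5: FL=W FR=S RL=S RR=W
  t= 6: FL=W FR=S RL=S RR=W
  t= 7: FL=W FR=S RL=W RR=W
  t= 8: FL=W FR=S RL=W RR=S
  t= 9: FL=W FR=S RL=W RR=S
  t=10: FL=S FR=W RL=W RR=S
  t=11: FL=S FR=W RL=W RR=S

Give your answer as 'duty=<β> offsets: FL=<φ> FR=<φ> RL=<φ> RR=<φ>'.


duty=6 offsets: FL=2 FR=8 RL=11 RR=4

duty β = stance ticks per leg = 6
FL: stance ticks = 6; W→S at t=10 → φ=2
FR: stance ticks = 6; W→S at t=4 → φ=8
RL: stance ticks = 6; W→S at t=1 → φ=11
RR: stance ticks = 6; W→S at t=8 → φ=4


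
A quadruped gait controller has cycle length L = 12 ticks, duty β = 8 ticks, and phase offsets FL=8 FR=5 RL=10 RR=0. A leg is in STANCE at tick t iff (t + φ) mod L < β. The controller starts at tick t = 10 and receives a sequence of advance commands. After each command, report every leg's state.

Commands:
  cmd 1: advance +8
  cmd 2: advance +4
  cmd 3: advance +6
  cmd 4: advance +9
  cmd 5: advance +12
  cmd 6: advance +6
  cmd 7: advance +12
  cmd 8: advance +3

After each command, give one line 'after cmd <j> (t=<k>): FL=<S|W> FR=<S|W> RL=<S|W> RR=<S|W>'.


after cmd 1 (t=18): FL=S FR=W RL=S RR=S
after cmd 2 (t=22): FL=S FR=S RL=W RR=W
after cmd 3 (t=28): FL=S FR=W RL=S RR=S
after cmd 4 (t=37): FL=W FR=S RL=W RR=S
after cmd 5 (t=49): FL=W FR=S RL=W RR=S
after cmd 6 (t=55): FL=S FR=S RL=S RR=S
after cmd 7 (t=67): FL=S FR=S RL=S RR=S
after cmd 8 (t=70): FL=S FR=S RL=W RR=W

start t=10: FL=S FR=S RL=W RR=W
cmd 1: advance +8 → t=18, phase=(2,11,4,6) → FL=S FR=W RL=S RR=S
cmd 2: advance +4 → t=22, phase=(6,3,8,10) → FL=S FR=S RL=W RR=W
cmd 3: advance +6 → t=28, phase=(0,9,2,4) → FL=S FR=W RL=S RR=S
cmd 4: advance +9 → t=37, phase=(9,6,11,1) → FL=W FR=S RL=W RR=S
cmd 5: advance +12 → t=49, phase=(9,6,11,1) → FL=W FR=S RL=W RR=S
cmd 6: advance +6 → t=55, phase=(3,0,5,7) → FL=S FR=S RL=S RR=S
cmd 7: advance +12 → t=67, phase=(3,0,5,7) → FL=S FR=S RL=S RR=S
cmd 8: advance +3 → t=70, phase=(6,3,8,10) → FL=S FR=S RL=W RR=W


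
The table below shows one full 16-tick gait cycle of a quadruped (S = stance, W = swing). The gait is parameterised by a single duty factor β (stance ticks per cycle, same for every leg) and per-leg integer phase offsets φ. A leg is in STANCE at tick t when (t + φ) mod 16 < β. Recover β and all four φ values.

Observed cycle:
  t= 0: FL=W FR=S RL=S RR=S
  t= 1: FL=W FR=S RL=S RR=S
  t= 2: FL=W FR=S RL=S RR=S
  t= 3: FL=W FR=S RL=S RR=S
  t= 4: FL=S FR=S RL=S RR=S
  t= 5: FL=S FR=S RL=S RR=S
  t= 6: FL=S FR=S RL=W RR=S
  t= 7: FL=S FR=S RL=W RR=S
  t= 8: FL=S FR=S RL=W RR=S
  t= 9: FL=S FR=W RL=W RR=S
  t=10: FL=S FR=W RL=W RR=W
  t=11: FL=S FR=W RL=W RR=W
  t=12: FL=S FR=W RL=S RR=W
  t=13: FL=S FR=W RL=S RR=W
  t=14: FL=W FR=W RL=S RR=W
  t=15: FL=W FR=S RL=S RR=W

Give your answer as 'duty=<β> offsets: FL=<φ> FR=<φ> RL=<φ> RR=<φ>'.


duty=10 offsets: FL=12 FR=1 RL=4 RR=0

duty β = stance ticks per leg = 10
FL: stance ticks = 10; W→S at t=4 → φ=12
FR: stance ticks = 10; W→S at t=15 → φ=1
RL: stance ticks = 10; W→S at t=12 → φ=4
RR: stance ticks = 10; W→S at t=0 → φ=0


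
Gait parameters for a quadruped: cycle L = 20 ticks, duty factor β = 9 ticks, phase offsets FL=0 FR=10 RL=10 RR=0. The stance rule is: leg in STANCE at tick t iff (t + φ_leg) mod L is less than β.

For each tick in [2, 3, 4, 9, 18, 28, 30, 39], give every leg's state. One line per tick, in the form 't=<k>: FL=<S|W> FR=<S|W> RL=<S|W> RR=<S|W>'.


t=2: FL=S FR=W RL=W RR=S
t=3: FL=S FR=W RL=W RR=S
t=4: FL=S FR=W RL=W RR=S
t=9: FL=W FR=W RL=W RR=W
t=18: FL=W FR=S RL=S RR=W
t=28: FL=S FR=W RL=W RR=S
t=30: FL=W FR=S RL=S RR=W
t=39: FL=W FR=W RL=W RR=W

t=2: phase=(2,12,12,2) vs β=9 → FL=S FR=W RL=W RR=S
t=3: phase=(3,13,13,3) vs β=9 → FL=S FR=W RL=W RR=S
t=4: phase=(4,14,14,4) vs β=9 → FL=S FR=W RL=W RR=S
t=9: phase=(9,19,19,9) vs β=9 → FL=W FR=W RL=W RR=W
t=18: phase=(18,8,8,18) vs β=9 → FL=W FR=S RL=S RR=W
t=28: phase=(8,18,18,8) vs β=9 → FL=S FR=W RL=W RR=S
t=30: phase=(10,0,0,10) vs β=9 → FL=W FR=S RL=S RR=W
t=39: phase=(19,9,9,19) vs β=9 → FL=W FR=W RL=W RR=W


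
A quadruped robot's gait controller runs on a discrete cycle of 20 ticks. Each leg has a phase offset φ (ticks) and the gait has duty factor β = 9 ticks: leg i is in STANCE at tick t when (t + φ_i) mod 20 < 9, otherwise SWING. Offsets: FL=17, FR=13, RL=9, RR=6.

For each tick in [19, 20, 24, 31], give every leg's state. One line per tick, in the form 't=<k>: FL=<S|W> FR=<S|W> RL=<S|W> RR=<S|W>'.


t=19: phase=(16,12,8,5) vs β=9 → FL=W FR=W RL=S RR=S
t=20: phase=(17,13,9,6) vs β=9 → FL=W FR=W RL=W RR=S
t=24: phase=(1,17,13,10) vs β=9 → FL=S FR=W RL=W RR=W
t=31: phase=(8,4,0,17) vs β=9 → FL=S FR=S RL=S RR=W

t=19: FL=W FR=W RL=S RR=S
t=20: FL=W FR=W RL=W RR=S
t=24: FL=S FR=W RL=W RR=W
t=31: FL=S FR=S RL=S RR=W


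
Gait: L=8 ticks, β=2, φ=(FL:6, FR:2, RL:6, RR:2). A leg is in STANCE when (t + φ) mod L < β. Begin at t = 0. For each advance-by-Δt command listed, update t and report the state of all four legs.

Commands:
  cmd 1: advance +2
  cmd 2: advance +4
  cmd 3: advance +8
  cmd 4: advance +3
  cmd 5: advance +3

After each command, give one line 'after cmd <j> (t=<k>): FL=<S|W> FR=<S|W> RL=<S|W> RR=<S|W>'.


after cmd 1 (t=2): FL=S FR=W RL=S RR=W
after cmd 2 (t=6): FL=W FR=S RL=W RR=S
after cmd 3 (t=14): FL=W FR=S RL=W RR=S
after cmd 4 (t=17): FL=W FR=W RL=W RR=W
after cmd 5 (t=20): FL=W FR=W RL=W RR=W

start t=0: FL=W FR=W RL=W RR=W
cmd 1: advance +2 → t=2, phase=(0,4,0,4) → FL=S FR=W RL=S RR=W
cmd 2: advance +4 → t=6, phase=(4,0,4,0) → FL=W FR=S RL=W RR=S
cmd 3: advance +8 → t=14, phase=(4,0,4,0) → FL=W FR=S RL=W RR=S
cmd 4: advance +3 → t=17, phase=(7,3,7,3) → FL=W FR=W RL=W RR=W
cmd 5: advance +3 → t=20, phase=(2,6,2,6) → FL=W FR=W RL=W RR=W


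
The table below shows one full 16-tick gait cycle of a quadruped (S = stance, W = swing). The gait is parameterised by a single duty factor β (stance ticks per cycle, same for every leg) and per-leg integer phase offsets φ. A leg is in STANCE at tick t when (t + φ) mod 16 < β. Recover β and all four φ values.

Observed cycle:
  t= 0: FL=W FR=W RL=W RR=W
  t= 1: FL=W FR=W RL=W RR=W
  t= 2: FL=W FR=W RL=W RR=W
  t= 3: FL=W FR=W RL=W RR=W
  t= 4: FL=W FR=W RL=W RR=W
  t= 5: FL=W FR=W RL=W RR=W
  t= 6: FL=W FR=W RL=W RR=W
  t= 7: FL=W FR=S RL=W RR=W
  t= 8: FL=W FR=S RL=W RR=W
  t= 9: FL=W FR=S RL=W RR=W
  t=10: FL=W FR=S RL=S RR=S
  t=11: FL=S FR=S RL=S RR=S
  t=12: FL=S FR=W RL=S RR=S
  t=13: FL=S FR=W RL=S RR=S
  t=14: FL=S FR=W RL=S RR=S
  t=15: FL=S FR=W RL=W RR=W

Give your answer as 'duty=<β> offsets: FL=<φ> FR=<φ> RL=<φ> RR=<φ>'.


duty=5 offsets: FL=5 FR=9 RL=6 RR=6

duty β = stance ticks per leg = 5
FL: stance ticks = 5; W→S at t=11 → φ=5
FR: stance ticks = 5; W→S at t=7 → φ=9
RL: stance ticks = 5; W→S at t=10 → φ=6
RR: stance ticks = 5; W→S at t=10 → φ=6


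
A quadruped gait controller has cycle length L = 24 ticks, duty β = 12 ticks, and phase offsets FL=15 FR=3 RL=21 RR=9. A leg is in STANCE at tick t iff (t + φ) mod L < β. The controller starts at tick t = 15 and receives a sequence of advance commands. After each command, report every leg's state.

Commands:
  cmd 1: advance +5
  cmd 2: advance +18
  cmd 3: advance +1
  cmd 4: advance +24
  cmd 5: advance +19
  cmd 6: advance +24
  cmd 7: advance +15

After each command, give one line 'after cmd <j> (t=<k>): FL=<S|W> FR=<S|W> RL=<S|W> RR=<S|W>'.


start t=15: FL=S FR=W RL=W RR=S
cmd 1: advance +5 → t=20, phase=(11,23,17,5) → FL=S FR=W RL=W RR=S
cmd 2: advance +18 → t=38, phase=(5,17,11,23) → FL=S FR=W RL=S RR=W
cmd 3: advance +1 → t=39, phase=(6,18,12,0) → FL=S FR=W RL=W RR=S
cmd 4: advance +24 → t=63, phase=(6,18,12,0) → FL=S FR=W RL=W RR=S
cmd 5: advance +19 → t=82, phase=(1,13,7,19) → FL=S FR=W RL=S RR=W
cmd 6: advance +24 → t=106, phase=(1,13,7,19) → FL=S FR=W RL=S RR=W
cmd 7: advance +15 → t=121, phase=(16,4,22,10) → FL=W FR=S RL=W RR=S

after cmd 1 (t=20): FL=S FR=W RL=W RR=S
after cmd 2 (t=38): FL=S FR=W RL=S RR=W
after cmd 3 (t=39): FL=S FR=W RL=W RR=S
after cmd 4 (t=63): FL=S FR=W RL=W RR=S
after cmd 5 (t=82): FL=S FR=W RL=S RR=W
after cmd 6 (t=106): FL=S FR=W RL=S RR=W
after cmd 7 (t=121): FL=W FR=S RL=W RR=S


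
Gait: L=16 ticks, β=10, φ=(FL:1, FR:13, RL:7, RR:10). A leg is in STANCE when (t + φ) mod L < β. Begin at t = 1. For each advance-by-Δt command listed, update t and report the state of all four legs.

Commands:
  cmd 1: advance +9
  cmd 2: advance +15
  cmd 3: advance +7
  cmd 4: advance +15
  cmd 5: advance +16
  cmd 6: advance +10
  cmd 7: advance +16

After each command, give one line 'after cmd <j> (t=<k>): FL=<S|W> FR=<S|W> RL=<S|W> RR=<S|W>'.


start t=1: FL=S FR=W RL=S RR=W
cmd 1: advance +9 → t=10, phase=(11,7,1,4) → FL=W FR=S RL=S RR=S
cmd 2: advance +15 → t=25, phase=(10,6,0,3) → FL=W FR=S RL=S RR=S
cmd 3: advance +7 → t=32, phase=(1,13,7,10) → FL=S FR=W RL=S RR=W
cmd 4: advance +15 → t=47, phase=(0,12,6,9) → FL=S FR=W RL=S RR=S
cmd 5: advance +16 → t=63, phase=(0,12,6,9) → FL=S FR=W RL=S RR=S
cmd 6: advance +10 → t=73, phase=(10,6,0,3) → FL=W FR=S RL=S RR=S
cmd 7: advance +16 → t=89, phase=(10,6,0,3) → FL=W FR=S RL=S RR=S

after cmd 1 (t=10): FL=W FR=S RL=S RR=S
after cmd 2 (t=25): FL=W FR=S RL=S RR=S
after cmd 3 (t=32): FL=S FR=W RL=S RR=W
after cmd 4 (t=47): FL=S FR=W RL=S RR=S
after cmd 5 (t=63): FL=S FR=W RL=S RR=S
after cmd 6 (t=73): FL=W FR=S RL=S RR=S
after cmd 7 (t=89): FL=W FR=S RL=S RR=S


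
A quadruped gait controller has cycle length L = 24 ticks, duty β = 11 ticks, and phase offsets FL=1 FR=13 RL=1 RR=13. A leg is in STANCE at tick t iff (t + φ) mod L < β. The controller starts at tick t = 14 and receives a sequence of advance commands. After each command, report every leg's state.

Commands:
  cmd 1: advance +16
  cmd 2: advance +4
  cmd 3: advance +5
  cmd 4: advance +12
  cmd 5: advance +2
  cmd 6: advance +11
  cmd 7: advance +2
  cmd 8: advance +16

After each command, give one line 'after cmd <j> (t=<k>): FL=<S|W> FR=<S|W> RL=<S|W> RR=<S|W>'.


start t=14: FL=W FR=S RL=W RR=S
cmd 1: advance +16 → t=30, phase=(7,19,7,19) → FL=S FR=W RL=S RR=W
cmd 2: advance +4 → t=34, phase=(11,23,11,23) → FL=W FR=W RL=W RR=W
cmd 3: advance +5 → t=39, phase=(16,4,16,4) → FL=W FR=S RL=W RR=S
cmd 4: advance +12 → t=51, phase=(4,16,4,16) → FL=S FR=W RL=S RR=W
cmd 5: advance +2 → t=53, phase=(6,18,6,18) → FL=S FR=W RL=S RR=W
cmd 6: advance +11 → t=64, phase=(17,5,17,5) → FL=W FR=S RL=W RR=S
cmd 7: advance +2 → t=66, phase=(19,7,19,7) → FL=W FR=S RL=W RR=S
cmd 8: advance +16 → t=82, phase=(11,23,11,23) → FL=W FR=W RL=W RR=W

after cmd 1 (t=30): FL=S FR=W RL=S RR=W
after cmd 2 (t=34): FL=W FR=W RL=W RR=W
after cmd 3 (t=39): FL=W FR=S RL=W RR=S
after cmd 4 (t=51): FL=S FR=W RL=S RR=W
after cmd 5 (t=53): FL=S FR=W RL=S RR=W
after cmd 6 (t=64): FL=W FR=S RL=W RR=S
after cmd 7 (t=66): FL=W FR=S RL=W RR=S
after cmd 8 (t=82): FL=W FR=W RL=W RR=W


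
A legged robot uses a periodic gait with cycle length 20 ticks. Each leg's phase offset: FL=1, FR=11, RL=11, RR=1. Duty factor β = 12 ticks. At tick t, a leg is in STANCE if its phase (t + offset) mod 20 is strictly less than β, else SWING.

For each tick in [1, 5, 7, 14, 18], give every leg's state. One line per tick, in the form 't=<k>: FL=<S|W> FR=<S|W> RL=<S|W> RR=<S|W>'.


t=1: FL=S FR=W RL=W RR=S
t=5: FL=S FR=W RL=W RR=S
t=7: FL=S FR=W RL=W RR=S
t=14: FL=W FR=S RL=S RR=W
t=18: FL=W FR=S RL=S RR=W

t=1: phase=(2,12,12,2) vs β=12 → FL=S FR=W RL=W RR=S
t=5: phase=(6,16,16,6) vs β=12 → FL=S FR=W RL=W RR=S
t=7: phase=(8,18,18,8) vs β=12 → FL=S FR=W RL=W RR=S
t=14: phase=(15,5,5,15) vs β=12 → FL=W FR=S RL=S RR=W
t=18: phase=(19,9,9,19) vs β=12 → FL=W FR=S RL=S RR=W


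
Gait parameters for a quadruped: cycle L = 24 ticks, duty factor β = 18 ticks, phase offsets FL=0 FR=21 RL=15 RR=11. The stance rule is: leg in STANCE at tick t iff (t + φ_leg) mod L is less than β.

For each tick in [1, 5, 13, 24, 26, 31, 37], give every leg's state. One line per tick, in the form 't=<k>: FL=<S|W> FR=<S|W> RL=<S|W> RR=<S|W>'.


t=1: phase=(1,22,16,12) vs β=18 → FL=S FR=W RL=S RR=S
t=5: phase=(5,2,20,16) vs β=18 → FL=S FR=S RL=W RR=S
t=13: phase=(13,10,4,0) vs β=18 → FL=S FR=S RL=S RR=S
t=24: phase=(0,21,15,11) vs β=18 → FL=S FR=W RL=S RR=S
t=26: phase=(2,23,17,13) vs β=18 → FL=S FR=W RL=S RR=S
t=31: phase=(7,4,22,18) vs β=18 → FL=S FR=S RL=W RR=W
t=37: phase=(13,10,4,0) vs β=18 → FL=S FR=S RL=S RR=S

t=1: FL=S FR=W RL=S RR=S
t=5: FL=S FR=S RL=W RR=S
t=13: FL=S FR=S RL=S RR=S
t=24: FL=S FR=W RL=S RR=S
t=26: FL=S FR=W RL=S RR=S
t=31: FL=S FR=S RL=W RR=W
t=37: FL=S FR=S RL=S RR=S


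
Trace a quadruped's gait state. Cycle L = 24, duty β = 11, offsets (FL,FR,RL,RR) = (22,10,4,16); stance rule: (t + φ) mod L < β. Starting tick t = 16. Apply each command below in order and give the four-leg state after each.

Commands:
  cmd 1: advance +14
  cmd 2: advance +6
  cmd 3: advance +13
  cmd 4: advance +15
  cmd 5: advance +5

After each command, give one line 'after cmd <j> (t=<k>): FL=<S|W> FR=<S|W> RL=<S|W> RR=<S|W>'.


after cmd 1 (t=30): FL=S FR=W RL=S RR=W
after cmd 2 (t=36): FL=S FR=W RL=W RR=S
after cmd 3 (t=49): FL=W FR=W RL=S RR=W
after cmd 4 (t=64): FL=W FR=S RL=W RR=S
after cmd 5 (t=69): FL=W FR=S RL=S RR=W

start t=16: FL=W FR=S RL=W RR=S
cmd 1: advance +14 → t=30, phase=(4,16,10,22) → FL=S FR=W RL=S RR=W
cmd 2: advance +6 → t=36, phase=(10,22,16,4) → FL=S FR=W RL=W RR=S
cmd 3: advance +13 → t=49, phase=(23,11,5,17) → FL=W FR=W RL=S RR=W
cmd 4: advance +15 → t=64, phase=(14,2,20,8) → FL=W FR=S RL=W RR=S
cmd 5: advance +5 → t=69, phase=(19,7,1,13) → FL=W FR=S RL=S RR=W


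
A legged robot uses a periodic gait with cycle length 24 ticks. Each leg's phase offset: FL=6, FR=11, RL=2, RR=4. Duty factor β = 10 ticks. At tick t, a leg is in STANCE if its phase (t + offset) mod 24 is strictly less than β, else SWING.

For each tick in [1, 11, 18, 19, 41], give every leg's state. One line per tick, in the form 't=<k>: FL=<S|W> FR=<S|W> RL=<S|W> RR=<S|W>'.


t=1: phase=(7,12,3,5) vs β=10 → FL=S FR=W RL=S RR=S
t=11: phase=(17,22,13,15) vs β=10 → FL=W FR=W RL=W RR=W
t=18: phase=(0,5,20,22) vs β=10 → FL=S FR=S RL=W RR=W
t=19: phase=(1,6,21,23) vs β=10 → FL=S FR=S RL=W RR=W
t=41: phase=(23,4,19,21) vs β=10 → FL=W FR=S RL=W RR=W

t=1: FL=S FR=W RL=S RR=S
t=11: FL=W FR=W RL=W RR=W
t=18: FL=S FR=S RL=W RR=W
t=19: FL=S FR=S RL=W RR=W
t=41: FL=W FR=S RL=W RR=W


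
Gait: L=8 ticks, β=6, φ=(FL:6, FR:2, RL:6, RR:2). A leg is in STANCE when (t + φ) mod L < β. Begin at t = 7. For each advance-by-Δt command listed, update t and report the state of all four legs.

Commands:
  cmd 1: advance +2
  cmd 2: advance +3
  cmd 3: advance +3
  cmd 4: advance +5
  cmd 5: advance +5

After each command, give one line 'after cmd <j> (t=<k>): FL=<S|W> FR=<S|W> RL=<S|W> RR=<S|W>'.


after cmd 1 (t=9): FL=W FR=S RL=W RR=S
after cmd 2 (t=12): FL=S FR=W RL=S RR=W
after cmd 3 (t=15): FL=S FR=S RL=S RR=S
after cmd 4 (t=20): FL=S FR=W RL=S RR=W
after cmd 5 (t=25): FL=W FR=S RL=W RR=S

start t=7: FL=S FR=S RL=S RR=S
cmd 1: advance +2 → t=9, phase=(7,3,7,3) → FL=W FR=S RL=W RR=S
cmd 2: advance +3 → t=12, phase=(2,6,2,6) → FL=S FR=W RL=S RR=W
cmd 3: advance +3 → t=15, phase=(5,1,5,1) → FL=S FR=S RL=S RR=S
cmd 4: advance +5 → t=20, phase=(2,6,2,6) → FL=S FR=W RL=S RR=W
cmd 5: advance +5 → t=25, phase=(7,3,7,3) → FL=W FR=S RL=W RR=S


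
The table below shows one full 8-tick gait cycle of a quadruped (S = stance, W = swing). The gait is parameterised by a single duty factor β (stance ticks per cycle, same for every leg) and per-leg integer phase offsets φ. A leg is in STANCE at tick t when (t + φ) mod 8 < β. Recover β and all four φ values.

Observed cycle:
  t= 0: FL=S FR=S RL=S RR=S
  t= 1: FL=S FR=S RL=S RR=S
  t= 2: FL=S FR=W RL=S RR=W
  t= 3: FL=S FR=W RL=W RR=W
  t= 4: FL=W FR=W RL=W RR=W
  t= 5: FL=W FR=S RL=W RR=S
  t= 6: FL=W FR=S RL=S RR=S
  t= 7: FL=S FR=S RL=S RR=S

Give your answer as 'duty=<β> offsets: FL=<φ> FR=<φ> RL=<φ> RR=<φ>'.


duty β = stance ticks per leg = 5
FL: stance ticks = 5; W→S at t=7 → φ=1
FR: stance ticks = 5; W→S at t=5 → φ=3
RL: stance ticks = 5; W→S at t=6 → φ=2
RR: stance ticks = 5; W→S at t=5 → φ=3

duty=5 offsets: FL=1 FR=3 RL=2 RR=3


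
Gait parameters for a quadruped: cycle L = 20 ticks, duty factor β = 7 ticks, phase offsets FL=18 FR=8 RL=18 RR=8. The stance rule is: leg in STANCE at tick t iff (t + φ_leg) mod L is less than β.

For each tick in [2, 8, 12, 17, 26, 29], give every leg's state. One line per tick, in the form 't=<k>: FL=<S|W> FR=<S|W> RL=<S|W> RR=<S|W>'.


t=2: phase=(0,10,0,10) vs β=7 → FL=S FR=W RL=S RR=W
t=8: phase=(6,16,6,16) vs β=7 → FL=S FR=W RL=S RR=W
t=12: phase=(10,0,10,0) vs β=7 → FL=W FR=S RL=W RR=S
t=17: phase=(15,5,15,5) vs β=7 → FL=W FR=S RL=W RR=S
t=26: phase=(4,14,4,14) vs β=7 → FL=S FR=W RL=S RR=W
t=29: phase=(7,17,7,17) vs β=7 → FL=W FR=W RL=W RR=W

t=2: FL=S FR=W RL=S RR=W
t=8: FL=S FR=W RL=S RR=W
t=12: FL=W FR=S RL=W RR=S
t=17: FL=W FR=S RL=W RR=S
t=26: FL=S FR=W RL=S RR=W
t=29: FL=W FR=W RL=W RR=W


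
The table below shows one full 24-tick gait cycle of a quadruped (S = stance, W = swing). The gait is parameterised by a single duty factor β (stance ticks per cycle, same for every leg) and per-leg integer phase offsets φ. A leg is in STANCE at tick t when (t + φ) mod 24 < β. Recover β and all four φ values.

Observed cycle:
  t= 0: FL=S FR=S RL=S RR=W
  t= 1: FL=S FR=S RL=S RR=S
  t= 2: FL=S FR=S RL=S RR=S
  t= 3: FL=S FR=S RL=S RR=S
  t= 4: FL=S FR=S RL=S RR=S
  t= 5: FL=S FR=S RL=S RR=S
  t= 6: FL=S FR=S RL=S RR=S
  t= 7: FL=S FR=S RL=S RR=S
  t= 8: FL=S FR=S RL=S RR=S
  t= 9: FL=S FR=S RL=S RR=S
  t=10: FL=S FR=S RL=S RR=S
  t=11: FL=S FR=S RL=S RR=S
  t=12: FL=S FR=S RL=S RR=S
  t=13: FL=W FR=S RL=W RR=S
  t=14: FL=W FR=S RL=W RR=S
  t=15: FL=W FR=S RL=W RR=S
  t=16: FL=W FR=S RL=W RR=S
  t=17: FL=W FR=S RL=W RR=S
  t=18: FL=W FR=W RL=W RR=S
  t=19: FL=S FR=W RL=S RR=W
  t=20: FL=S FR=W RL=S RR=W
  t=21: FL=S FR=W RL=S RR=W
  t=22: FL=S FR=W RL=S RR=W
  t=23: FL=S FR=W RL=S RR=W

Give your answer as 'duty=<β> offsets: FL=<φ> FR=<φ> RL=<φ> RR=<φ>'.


duty β = stance ticks per leg = 18
FL: stance ticks = 18; W→S at t=19 → φ=5
FR: stance ticks = 18; W→S at t=0 → φ=0
RL: stance ticks = 18; W→S at t=19 → φ=5
RR: stance ticks = 18; W→S at t=1 → φ=23

duty=18 offsets: FL=5 FR=0 RL=5 RR=23


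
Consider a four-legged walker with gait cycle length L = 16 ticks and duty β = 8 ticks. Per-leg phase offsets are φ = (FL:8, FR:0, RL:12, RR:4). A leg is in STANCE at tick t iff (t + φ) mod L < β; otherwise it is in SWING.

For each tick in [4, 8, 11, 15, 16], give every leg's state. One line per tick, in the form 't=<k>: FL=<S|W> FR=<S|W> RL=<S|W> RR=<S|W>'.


t=4: FL=W FR=S RL=S RR=W
t=8: FL=S FR=W RL=S RR=W
t=11: FL=S FR=W RL=S RR=W
t=15: FL=S FR=W RL=W RR=S
t=16: FL=W FR=S RL=W RR=S

t=4: phase=(12,4,0,8) vs β=8 → FL=W FR=S RL=S RR=W
t=8: phase=(0,8,4,12) vs β=8 → FL=S FR=W RL=S RR=W
t=11: phase=(3,11,7,15) vs β=8 → FL=S FR=W RL=S RR=W
t=15: phase=(7,15,11,3) vs β=8 → FL=S FR=W RL=W RR=S
t=16: phase=(8,0,12,4) vs β=8 → FL=W FR=S RL=W RR=S


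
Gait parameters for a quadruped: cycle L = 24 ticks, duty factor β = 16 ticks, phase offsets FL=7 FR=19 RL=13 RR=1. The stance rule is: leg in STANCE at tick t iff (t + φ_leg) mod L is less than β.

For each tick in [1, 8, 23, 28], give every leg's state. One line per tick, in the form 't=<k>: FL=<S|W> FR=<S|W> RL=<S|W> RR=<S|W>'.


t=1: phase=(8,20,14,2) vs β=16 → FL=S FR=W RL=S RR=S
t=8: phase=(15,3,21,9) vs β=16 → FL=S FR=S RL=W RR=S
t=23: phase=(6,18,12,0) vs β=16 → FL=S FR=W RL=S RR=S
t=28: phase=(11,23,17,5) vs β=16 → FL=S FR=W RL=W RR=S

t=1: FL=S FR=W RL=S RR=S
t=8: FL=S FR=S RL=W RR=S
t=23: FL=S FR=W RL=S RR=S
t=28: FL=S FR=W RL=W RR=S


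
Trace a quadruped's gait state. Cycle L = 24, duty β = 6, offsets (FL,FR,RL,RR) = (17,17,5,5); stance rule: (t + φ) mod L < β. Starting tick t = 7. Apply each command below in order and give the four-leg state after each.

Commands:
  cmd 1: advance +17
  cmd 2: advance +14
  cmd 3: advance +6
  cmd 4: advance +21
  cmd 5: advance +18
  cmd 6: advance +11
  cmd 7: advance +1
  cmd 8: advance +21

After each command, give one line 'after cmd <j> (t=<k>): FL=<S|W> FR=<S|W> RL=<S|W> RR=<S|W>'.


after cmd 1 (t=24): FL=W FR=W RL=S RR=S
after cmd 2 (t=38): FL=W FR=W RL=W RR=W
after cmd 3 (t=44): FL=W FR=W RL=S RR=S
after cmd 4 (t=65): FL=W FR=W RL=W RR=W
after cmd 5 (t=83): FL=S FR=S RL=W RR=W
after cmd 6 (t=94): FL=W FR=W RL=S RR=S
after cmd 7 (t=95): FL=W FR=W RL=S RR=S
after cmd 8 (t=116): FL=W FR=W RL=S RR=S

start t=7: FL=S FR=S RL=W RR=W
cmd 1: advance +17 → t=24, phase=(17,17,5,5) → FL=W FR=W RL=S RR=S
cmd 2: advance +14 → t=38, phase=(7,7,19,19) → FL=W FR=W RL=W RR=W
cmd 3: advance +6 → t=44, phase=(13,13,1,1) → FL=W FR=W RL=S RR=S
cmd 4: advance +21 → t=65, phase=(10,10,22,22) → FL=W FR=W RL=W RR=W
cmd 5: advance +18 → t=83, phase=(4,4,16,16) → FL=S FR=S RL=W RR=W
cmd 6: advance +11 → t=94, phase=(15,15,3,3) → FL=W FR=W RL=S RR=S
cmd 7: advance +1 → t=95, phase=(16,16,4,4) → FL=W FR=W RL=S RR=S
cmd 8: advance +21 → t=116, phase=(13,13,1,1) → FL=W FR=W RL=S RR=S
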